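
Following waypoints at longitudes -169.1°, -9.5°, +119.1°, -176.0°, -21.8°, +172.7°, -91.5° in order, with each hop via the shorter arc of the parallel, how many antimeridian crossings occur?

Leg 1: -169.1° → -9.5°, shortest Δλ = 159.6° (east) — does not cross 180°.
Leg 2: -9.5° → +119.1°, shortest Δλ = 128.6° (east) — does not cross 180°.
Leg 3: +119.1° → -176.0°, shortest Δλ = 64.9° (east) — crosses 180°.
Leg 4: -176.0° → -21.8°, shortest Δλ = 154.2° (east) — does not cross 180°.
Leg 5: -21.8° → +172.7°, shortest Δλ = -165.5° (west) — crosses 180°.
Leg 6: +172.7° → -91.5°, shortest Δλ = 95.8° (east) — crosses 180°.
Total crossings: 3.

3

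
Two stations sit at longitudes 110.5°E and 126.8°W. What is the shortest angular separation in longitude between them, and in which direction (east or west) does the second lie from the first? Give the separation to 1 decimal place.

122.7° east

Raw difference: -126.8 − 110.5 = -237.3°.
Normalise into (−180°, 180°]: -237.3° + 360° = 122.7°.
Positive ⇒ the second point lies to the east; separation 122.7°.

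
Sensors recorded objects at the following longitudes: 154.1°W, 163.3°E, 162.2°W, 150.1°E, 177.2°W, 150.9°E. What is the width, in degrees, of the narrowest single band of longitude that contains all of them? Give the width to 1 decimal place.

55.8°

Sort the longitudes: -177.2°, -162.2°, -154.1°, +150.1°, +150.9°, +163.3°.
Eastward gaps between consecutive values (wrapping around): 15.0°, 8.1°, 304.2°, 0.8°, 12.4°, 19.5°.
Largest gap = 304.2° ⇒ minimal covering band is its complement: 360° − 304.2° = 55.8°.
Band runs from +150.1° eastward to -154.1°, crossing the antimeridian.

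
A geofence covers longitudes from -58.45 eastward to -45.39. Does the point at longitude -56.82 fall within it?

Band width going east from -58.45° to -45.39°: ((-45.39 − -58.45) mod 360) = 13.06°.
Offset of -56.82° east of the west edge: ((-56.82 − -58.45) mod 360) = 1.63°.
1.63° ≤ 13.06° ⇒ inside.

Yes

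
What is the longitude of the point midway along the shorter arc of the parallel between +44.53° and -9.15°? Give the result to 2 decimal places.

Signed shortest Δλ from +44.53° to -9.15° is -53.68°.
Midpoint longitude = +44.53° + (-53.68°)/2 = +44.53° − 26.84° = +17.69°.

+17.69°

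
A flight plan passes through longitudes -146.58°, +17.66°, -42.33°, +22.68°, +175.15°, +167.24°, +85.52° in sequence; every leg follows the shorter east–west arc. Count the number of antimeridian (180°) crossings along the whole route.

0

Leg 1: -146.58° → +17.66°, shortest Δλ = 164.24° (east) — does not cross 180°.
Leg 2: +17.66° → -42.33°, shortest Δλ = -59.99° (west) — does not cross 180°.
Leg 3: -42.33° → +22.68°, shortest Δλ = 65.01° (east) — does not cross 180°.
Leg 4: +22.68° → +175.15°, shortest Δλ = 152.47° (east) — does not cross 180°.
Leg 5: +175.15° → +167.24°, shortest Δλ = -7.91° (west) — does not cross 180°.
Leg 6: +167.24° → +85.52°, shortest Δλ = -81.72° (west) — does not cross 180°.
Total crossings: 0.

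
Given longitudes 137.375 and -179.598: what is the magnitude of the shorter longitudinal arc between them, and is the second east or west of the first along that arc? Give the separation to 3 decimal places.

Raw difference: -179.598 − 137.375 = -316.973°.
Normalise into (−180°, 180°]: -316.973° + 360° = 43.027°.
Positive ⇒ the second point lies to the east; separation 43.027°.

43.027° east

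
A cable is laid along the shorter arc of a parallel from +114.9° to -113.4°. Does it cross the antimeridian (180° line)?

Yes

Naïve |-113.4 − 114.9| = 228.3° > 180°, so the shorter arc goes the other way round — across 180°.
Signed shortest Δλ = ((-113.4 − 114.9 + 180) mod 360) − 180 = 131.7°.
Going east by 131.7° from +114.9° passes through 180° before reaching -113.4°.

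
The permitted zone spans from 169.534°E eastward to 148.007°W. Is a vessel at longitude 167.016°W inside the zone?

Yes

Band width going east from +169.534° to -148.007°: ((-148.007 − 169.534) mod 360) = 42.459°.
Offset of -167.016° east of the west edge: ((-167.016 − 169.534) mod 360) = 23.450°.
23.450° ≤ 42.459° ⇒ inside.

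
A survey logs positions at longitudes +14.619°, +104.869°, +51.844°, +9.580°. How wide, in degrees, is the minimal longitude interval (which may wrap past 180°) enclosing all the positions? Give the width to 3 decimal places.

Sort the longitudes: +9.580°, +14.619°, +51.844°, +104.869°.
Eastward gaps between consecutive values (wrapping around): 5.039°, 37.225°, 53.025°, 264.711°.
Largest gap = 264.711° ⇒ minimal covering band is its complement: 360° − 264.711° = 95.289°.
Band runs from +9.580° eastward to +104.869°.

95.289°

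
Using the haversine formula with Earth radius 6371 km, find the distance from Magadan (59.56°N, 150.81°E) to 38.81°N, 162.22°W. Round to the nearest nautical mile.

Δλ = -162.22 − 150.81 = -313.03°; wrapped into (−180°, 180°]: 46.97°.
Δφ = 38.81 − 59.56 = -20.75°.
a = sin²(Δφ/2) + cos φ₁ · cos φ₂ · sin²(Δλ/2) = 0.095128.
c = 2·atan2(√a, √(1−a)) = 0.62708 rad → d = 6371·c ≈ 3995.13 km ≈ 2157.20 nmi.

2157 nmi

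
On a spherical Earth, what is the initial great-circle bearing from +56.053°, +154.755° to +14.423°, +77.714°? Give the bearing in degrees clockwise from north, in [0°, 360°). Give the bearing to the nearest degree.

268°

Δλ = 77.714 − 154.755 = -77.041°.
θ = atan2( sin Δλ · cos φ₂ , cos φ₁ · sin φ₂ − sin φ₁ · cos φ₂ · cos Δλ )
  = atan2(-0.94382, -0.04108) = -92.492° → normalised to [0°, 360°): 267.508°.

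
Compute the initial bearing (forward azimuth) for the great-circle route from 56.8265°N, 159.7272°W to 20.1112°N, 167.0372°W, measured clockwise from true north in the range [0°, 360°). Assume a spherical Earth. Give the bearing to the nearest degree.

191°

Δλ = -167.0372 − -159.7272 = -7.3100°.
θ = atan2( sin Δλ · cos φ₂ , cos φ₁ · sin φ₂ − sin φ₁ · cos φ₂ · cos Δλ )
  = atan2(-0.11948, -0.59145) = -168.579° → normalised to [0°, 360°): 191.421°.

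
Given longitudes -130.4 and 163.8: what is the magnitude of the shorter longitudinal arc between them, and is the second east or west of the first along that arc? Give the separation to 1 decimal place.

65.8° west

Raw difference: 163.8 − -130.4 = 294.2°.
Normalise into (−180°, 180°]: 294.2° − 360° = -65.8°.
Negative ⇒ the second point lies to the west; separation 65.8°.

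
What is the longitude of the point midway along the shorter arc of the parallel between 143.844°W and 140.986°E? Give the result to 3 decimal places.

178.571°E

Signed shortest Δλ from -143.844° to +140.986° is -75.170°.
Midpoint longitude = -143.844° + (-75.170°)/2 = -143.844° − 37.585° = -181.429°.
Normalise into (−180°, 180°]: +178.571°.
(The naïve average (-143.844 + +140.986)/2 = -1.429° is on the wrong side of the globe.)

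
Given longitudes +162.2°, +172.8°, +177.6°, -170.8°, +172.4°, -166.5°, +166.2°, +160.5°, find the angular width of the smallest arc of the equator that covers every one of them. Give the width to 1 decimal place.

Sort the longitudes: -170.8°, -166.5°, +160.5°, +162.2°, +166.2°, +172.4°, +172.8°, +177.6°.
Eastward gaps between consecutive values (wrapping around): 4.3°, 327.0°, 1.7°, 4.0°, 6.2°, 0.4°, 4.8°, 11.6°.
Largest gap = 327.0° ⇒ minimal covering band is its complement: 360° − 327.0° = 33.0°.
Band runs from +160.5° eastward to -166.5°, crossing the antimeridian.

33.0°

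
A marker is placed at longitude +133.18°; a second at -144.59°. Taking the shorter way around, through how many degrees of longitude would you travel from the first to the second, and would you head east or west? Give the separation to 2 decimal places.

Raw difference: -144.59 − 133.18 = -277.77°.
Normalise into (−180°, 180°]: -277.77° + 360° = 82.23°.
Positive ⇒ the second point lies to the east; separation 82.23°.

82.23° east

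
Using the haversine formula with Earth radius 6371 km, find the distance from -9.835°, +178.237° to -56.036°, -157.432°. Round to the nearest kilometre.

Δλ = -157.432 − 178.237 = -335.669°; wrapped into (−180°, 180°]: 24.331°.
Δφ = -56.036 − -9.835 = -46.201°.
a = sin²(Δφ/2) + cos φ₁ · cos φ₂ · sin²(Δλ/2) = 0.178381.
c = 2·atan2(√a, √(1−a)) = 0.87208 rad → d = 6371·c ≈ 5555.99 km.

5556 km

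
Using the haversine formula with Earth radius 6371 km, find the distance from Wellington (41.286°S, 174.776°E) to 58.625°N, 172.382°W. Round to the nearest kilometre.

11173 km

Δλ = -172.382 − 174.776 = -347.158°; wrapped into (−180°, 180°]: 12.842°.
Δφ = 58.625 − -41.286 = 99.911°.
a = sin²(Δφ/2) + cos φ₁ · cos φ₂ · sin²(Δλ/2) = 0.590952.
c = 2·atan2(√a, √(1−a)) = 1.75372 rad → d = 6371·c ≈ 11172.94 km.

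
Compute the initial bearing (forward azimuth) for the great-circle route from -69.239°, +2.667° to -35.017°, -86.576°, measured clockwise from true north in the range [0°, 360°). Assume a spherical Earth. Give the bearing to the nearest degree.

Δλ = -86.576 − 2.667 = -89.243°.
θ = atan2( sin Δλ · cos φ₂ , cos φ₁ · sin φ₂ − sin φ₁ · cos φ₂ · cos Δλ )
  = atan2(-0.81891, -0.19328) = -103.280° → normalised to [0°, 360°): 256.720°.

257°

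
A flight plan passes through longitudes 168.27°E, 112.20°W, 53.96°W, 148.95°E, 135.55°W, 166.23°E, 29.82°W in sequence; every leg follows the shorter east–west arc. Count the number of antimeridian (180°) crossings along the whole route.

5

Leg 1: +168.27° → -112.20°, shortest Δλ = 79.53° (east) — crosses 180°.
Leg 2: -112.20° → -53.96°, shortest Δλ = 58.24° (east) — does not cross 180°.
Leg 3: -53.96° → +148.95°, shortest Δλ = -157.09° (west) — crosses 180°.
Leg 4: +148.95° → -135.55°, shortest Δλ = 75.5° (east) — crosses 180°.
Leg 5: -135.55° → +166.23°, shortest Δλ = -58.22° (west) — crosses 180°.
Leg 6: +166.23° → -29.82°, shortest Δλ = 163.95° (east) — crosses 180°.
Total crossings: 5.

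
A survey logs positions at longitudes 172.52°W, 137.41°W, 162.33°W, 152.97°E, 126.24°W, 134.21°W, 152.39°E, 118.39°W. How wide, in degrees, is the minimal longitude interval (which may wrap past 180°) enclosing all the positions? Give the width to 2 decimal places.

Sort the longitudes: -172.52°, -162.33°, -137.41°, -134.21°, -126.24°, -118.39°, +152.39°, +152.97°.
Eastward gaps between consecutive values (wrapping around): 10.19°, 24.92°, 3.20°, 7.97°, 7.85°, 270.78°, 0.58°, 34.51°.
Largest gap = 270.78° ⇒ minimal covering band is its complement: 360° − 270.78° = 89.22°.
Band runs from +152.39° eastward to -118.39°, crossing the antimeridian.

89.22°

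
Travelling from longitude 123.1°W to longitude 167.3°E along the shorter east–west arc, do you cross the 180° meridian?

Naïve |167.3 − -123.1| = 290.4° > 180°, so the shorter arc goes the other way round — across 180°.
Signed shortest Δλ = ((167.3 − -123.1 + 180) mod 360) − 180 = -69.6°.
Going west by 69.6° from -123.1° passes through 180° before reaching +167.3°.

Yes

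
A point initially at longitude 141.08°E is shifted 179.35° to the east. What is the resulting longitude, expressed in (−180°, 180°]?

Start at +141.08°; shift +179.35° → +320.43°.
+320.43° lies outside (−180°, 180°]; subtract 360° → -39.57°.

39.57°W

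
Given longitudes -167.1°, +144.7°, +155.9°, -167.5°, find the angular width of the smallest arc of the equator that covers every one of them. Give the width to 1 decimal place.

48.2°

Sort the longitudes: -167.5°, -167.1°, +144.7°, +155.9°.
Eastward gaps between consecutive values (wrapping around): 0.4°, 311.8°, 11.2°, 36.6°.
Largest gap = 311.8° ⇒ minimal covering band is its complement: 360° − 311.8° = 48.2°.
Band runs from +144.7° eastward to -167.1°, crossing the antimeridian.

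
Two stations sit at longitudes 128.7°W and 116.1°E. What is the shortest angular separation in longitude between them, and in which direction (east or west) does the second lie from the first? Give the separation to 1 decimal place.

Raw difference: 116.1 − -128.7 = 244.8°.
Normalise into (−180°, 180°]: 244.8° − 360° = -115.2°.
Negative ⇒ the second point lies to the west; separation 115.2°.

115.2° west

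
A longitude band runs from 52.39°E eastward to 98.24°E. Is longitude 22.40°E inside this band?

Band width going east from +52.39° to +98.24°: ((98.24 − 52.39) mod 360) = 45.85°.
Offset of +22.40° east of the west edge: ((22.40 − 52.39) mod 360) = 330.01°.
330.01° > 45.85° ⇒ outside.

No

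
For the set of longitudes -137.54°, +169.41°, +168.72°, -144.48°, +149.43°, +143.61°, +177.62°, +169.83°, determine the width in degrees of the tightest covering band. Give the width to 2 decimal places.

78.85°

Sort the longitudes: -144.48°, -137.54°, +143.61°, +149.43°, +168.72°, +169.41°, +169.83°, +177.62°.
Eastward gaps between consecutive values (wrapping around): 6.94°, 281.15°, 5.82°, 19.29°, 0.69°, 0.42°, 7.79°, 37.90°.
Largest gap = 281.15° ⇒ minimal covering band is its complement: 360° − 281.15° = 78.85°.
Band runs from +143.61° eastward to -137.54°, crossing the antimeridian.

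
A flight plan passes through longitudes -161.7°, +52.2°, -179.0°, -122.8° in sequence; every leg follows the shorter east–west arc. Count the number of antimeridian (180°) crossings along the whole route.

Leg 1: -161.7° → +52.2°, shortest Δλ = -146.1° (west) — crosses 180°.
Leg 2: +52.2° → -179.0°, shortest Δλ = 128.8° (east) — crosses 180°.
Leg 3: -179.0° → -122.8°, shortest Δλ = 56.2° (east) — does not cross 180°.
Total crossings: 2.

2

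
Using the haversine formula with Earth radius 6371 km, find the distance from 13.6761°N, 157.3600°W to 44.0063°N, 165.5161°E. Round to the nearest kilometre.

4873 km

Δλ = 165.5161 − -157.3600 = 322.8761°; wrapped into (−180°, 180°]: -37.1239°.
Δφ = 44.0063 − 13.6761 = 30.3302°.
a = sin²(Δφ/2) + cos φ₁ · cos φ₂ · sin²(Δλ/2) = 0.139255.
c = 2·atan2(√a, √(1−a)) = 0.76484 rad → d = 6371·c ≈ 4872.82 km.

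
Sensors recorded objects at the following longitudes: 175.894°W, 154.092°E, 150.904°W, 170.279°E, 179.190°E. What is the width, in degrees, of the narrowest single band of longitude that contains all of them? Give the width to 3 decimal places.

55.004°

Sort the longitudes: -175.894°, -150.904°, +154.092°, +170.279°, +179.190°.
Eastward gaps between consecutive values (wrapping around): 24.990°, 304.996°, 16.187°, 8.911°, 4.916°.
Largest gap = 304.996° ⇒ minimal covering band is its complement: 360° − 304.996° = 55.004°.
Band runs from +154.092° eastward to -150.904°, crossing the antimeridian.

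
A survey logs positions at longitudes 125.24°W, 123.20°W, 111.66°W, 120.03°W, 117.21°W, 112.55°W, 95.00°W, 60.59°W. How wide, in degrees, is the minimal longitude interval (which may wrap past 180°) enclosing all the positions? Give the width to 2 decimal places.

Sort the longitudes: -125.24°, -123.20°, -120.03°, -117.21°, -112.55°, -111.66°, -95.00°, -60.59°.
Eastward gaps between consecutive values (wrapping around): 2.04°, 3.17°, 2.82°, 4.66°, 0.89°, 16.66°, 34.41°, 295.35°.
Largest gap = 295.35° ⇒ minimal covering band is its complement: 360° − 295.35° = 64.65°.
Band runs from -125.24° eastward to -60.59°.

64.65°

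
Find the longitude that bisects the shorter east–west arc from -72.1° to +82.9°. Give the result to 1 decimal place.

Signed shortest Δλ from -72.1° to +82.9° is +155.0°.
Midpoint longitude = -72.1° + (+155.0°)/2 = -72.1° + 77.5° = +5.4°.

+5.4°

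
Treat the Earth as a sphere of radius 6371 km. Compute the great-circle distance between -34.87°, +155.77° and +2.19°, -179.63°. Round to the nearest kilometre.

Δλ = -179.63 − 155.77 = -335.40°; wrapped into (−180°, 180°]: 24.60°.
Δφ = 2.19 − -34.87 = 37.06°.
a = sin²(Δφ/2) + cos φ₁ · cos φ₂ · sin²(Δλ/2) = 0.138204.
c = 2·atan2(√a, √(1−a)) = 0.76180 rad → d = 6371·c ≈ 4853.45 km.

4853 km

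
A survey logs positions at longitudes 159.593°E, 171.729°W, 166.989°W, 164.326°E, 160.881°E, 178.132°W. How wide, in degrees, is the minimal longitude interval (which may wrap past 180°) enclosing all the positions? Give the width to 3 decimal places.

Sort the longitudes: -178.132°, -171.729°, -166.989°, +159.593°, +160.881°, +164.326°.
Eastward gaps between consecutive values (wrapping around): 6.403°, 4.740°, 326.582°, 1.288°, 3.445°, 17.542°.
Largest gap = 326.582° ⇒ minimal covering band is its complement: 360° − 326.582° = 33.418°.
Band runs from +159.593° eastward to -166.989°, crossing the antimeridian.

33.418°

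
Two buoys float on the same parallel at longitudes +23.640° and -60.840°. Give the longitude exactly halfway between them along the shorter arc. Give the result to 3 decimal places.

-18.600°

Signed shortest Δλ from +23.640° to -60.840° is -84.480°.
Midpoint longitude = +23.640° + (-84.480°)/2 = +23.640° − 42.240° = -18.600°.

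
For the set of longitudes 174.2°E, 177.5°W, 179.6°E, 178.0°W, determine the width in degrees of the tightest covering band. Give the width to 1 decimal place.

8.3°

Sort the longitudes: -178.0°, -177.5°, +174.2°, +179.6°.
Eastward gaps between consecutive values (wrapping around): 0.5°, 351.7°, 5.4°, 2.4°.
Largest gap = 351.7° ⇒ minimal covering band is its complement: 360° − 351.7° = 8.3°.
Band runs from +174.2° eastward to -177.5°, crossing the antimeridian.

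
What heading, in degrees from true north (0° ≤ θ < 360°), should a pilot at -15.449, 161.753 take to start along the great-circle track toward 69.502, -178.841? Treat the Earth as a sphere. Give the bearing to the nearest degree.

7°

Δλ = -178.841 − 161.753 = -340.594°; wrapped into (−180°, 180°]: 19.406°.
θ = atan2( sin Δλ · cos φ₂ , cos φ₁ · sin φ₂ − sin φ₁ · cos φ₂ · cos Δλ )
  = atan2(0.11635, 0.99082) = 6.697° → normalised to [0°, 360°): 6.697°.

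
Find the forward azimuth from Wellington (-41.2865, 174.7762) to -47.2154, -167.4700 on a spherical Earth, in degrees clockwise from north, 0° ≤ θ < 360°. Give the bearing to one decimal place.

Δλ = -167.4700 − 174.7762 = -342.2462°; wrapped into (−180°, 180°]: 17.7538°.
θ = atan2( sin Δλ · cos φ₂ , cos φ₁ · sin φ₂ − sin φ₁ · cos φ₂ · cos Δλ )
  = atan2(0.20712, -0.12464) = 121.038° → normalised to [0°, 360°): 121.038°.

121.0°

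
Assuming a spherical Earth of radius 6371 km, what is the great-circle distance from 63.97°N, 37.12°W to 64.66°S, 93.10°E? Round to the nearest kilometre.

17677 km

Δλ = 93.10 − -37.12 = 130.22°.
Δφ = -64.66 − 63.97 = -128.63°.
a = sin²(Δφ/2) + cos φ₁ · cos φ₂ · sin²(Δλ/2) = 0.966694.
c = 2·atan2(√a, √(1−a)) = 2.77454 rad → d = 6371·c ≈ 17676.57 km.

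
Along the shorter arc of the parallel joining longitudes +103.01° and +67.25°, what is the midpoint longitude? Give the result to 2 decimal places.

+85.13°

Signed shortest Δλ from +103.01° to +67.25° is -35.76°.
Midpoint longitude = +103.01° + (-35.76°)/2 = +103.01° − 17.88° = +85.13°.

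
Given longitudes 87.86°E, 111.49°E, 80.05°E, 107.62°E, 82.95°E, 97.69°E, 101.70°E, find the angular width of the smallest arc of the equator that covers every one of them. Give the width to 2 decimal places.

Sort the longitudes: +80.05°, +82.95°, +87.86°, +97.69°, +101.70°, +107.62°, +111.49°.
Eastward gaps between consecutive values (wrapping around): 2.90°, 4.91°, 9.83°, 4.01°, 5.92°, 3.87°, 328.56°.
Largest gap = 328.56° ⇒ minimal covering band is its complement: 360° − 328.56° = 31.44°.
Band runs from +80.05° eastward to +111.49°.

31.44°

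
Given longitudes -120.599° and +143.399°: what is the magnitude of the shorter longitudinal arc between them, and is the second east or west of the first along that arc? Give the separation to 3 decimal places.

96.002° west

Raw difference: 143.399 − -120.599 = 263.998°.
Normalise into (−180°, 180°]: 263.998° − 360° = -96.002°.
Negative ⇒ the second point lies to the west; separation 96.002°.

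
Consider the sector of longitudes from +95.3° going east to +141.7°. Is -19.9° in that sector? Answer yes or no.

No

Band width going east from +95.3° to +141.7°: ((141.7 − 95.3) mod 360) = 46.4°.
Offset of -19.9° east of the west edge: ((-19.9 − 95.3) mod 360) = 244.8°.
244.8° > 46.4° ⇒ outside.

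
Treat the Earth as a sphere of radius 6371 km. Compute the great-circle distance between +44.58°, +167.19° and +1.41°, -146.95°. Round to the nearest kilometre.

Δλ = -146.95 − 167.19 = -314.14°; wrapped into (−180°, 180°]: 45.86°.
Δφ = 1.41 − 44.58 = -43.17°.
a = sin²(Δφ/2) + cos φ₁ · cos φ₂ · sin²(Δλ/2) = 0.243422.
c = 2·atan2(√a, √(1−a)) = 1.03194 rad → d = 6371·c ≈ 6574.47 km.

6574 km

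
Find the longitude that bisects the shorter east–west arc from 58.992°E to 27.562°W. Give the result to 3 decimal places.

Signed shortest Δλ from +58.992° to -27.562° is -86.554°.
Midpoint longitude = +58.992° + (-86.554°)/2 = +58.992° − 43.277° = +15.715°.

15.715°E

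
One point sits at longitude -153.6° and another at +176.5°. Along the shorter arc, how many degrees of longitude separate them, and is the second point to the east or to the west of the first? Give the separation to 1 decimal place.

29.9° west

Raw difference: 176.5 − -153.6 = 330.1°.
Normalise into (−180°, 180°]: 330.1° − 360° = -29.9°.
Negative ⇒ the second point lies to the west; separation 29.9°.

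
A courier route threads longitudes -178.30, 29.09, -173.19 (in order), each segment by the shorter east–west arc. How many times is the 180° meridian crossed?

2

Leg 1: -178.30° → +29.09°, shortest Δλ = -152.61° (west) — crosses 180°.
Leg 2: +29.09° → -173.19°, shortest Δλ = 157.72° (east) — crosses 180°.
Total crossings: 2.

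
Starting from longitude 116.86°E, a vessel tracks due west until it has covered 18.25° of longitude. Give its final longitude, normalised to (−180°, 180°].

Start at +116.86°; shift −18.25° → +98.61°.
+98.61° already lies in (−180°, 180°].

98.61°E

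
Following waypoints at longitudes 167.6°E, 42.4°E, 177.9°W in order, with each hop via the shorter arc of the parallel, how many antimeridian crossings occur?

Leg 1: +167.6° → +42.4°, shortest Δλ = -125.2° (west) — does not cross 180°.
Leg 2: +42.4° → -177.9°, shortest Δλ = 139.7° (east) — crosses 180°.
Total crossings: 1.

1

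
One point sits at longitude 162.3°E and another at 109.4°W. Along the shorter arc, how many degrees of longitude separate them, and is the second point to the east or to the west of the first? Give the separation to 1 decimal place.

88.3° east

Raw difference: -109.4 − 162.3 = -271.7°.
Normalise into (−180°, 180°]: -271.7° + 360° = 88.3°.
Positive ⇒ the second point lies to the east; separation 88.3°.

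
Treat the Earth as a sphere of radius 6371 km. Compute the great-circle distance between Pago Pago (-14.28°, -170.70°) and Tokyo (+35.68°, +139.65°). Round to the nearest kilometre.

Δλ = 139.65 − -170.70 = 310.35°; wrapped into (−180°, 180°]: -49.65°.
Δφ = 35.68 − -14.28 = 49.96°.
a = sin²(Δφ/2) + cos φ₁ · cos φ₂ · sin²(Δλ/2) = 0.317099.
c = 2·atan2(√a, √(1−a)) = 1.19630 rad → d = 6371·c ≈ 7621.63 km.

7622 km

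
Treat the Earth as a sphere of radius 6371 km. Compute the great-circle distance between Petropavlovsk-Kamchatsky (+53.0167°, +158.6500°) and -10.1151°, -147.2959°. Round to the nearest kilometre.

8677 km

Δλ = -147.2959 − 158.6500 = -305.9459°; wrapped into (−180°, 180°]: 54.0541°.
Δφ = -10.1151 − 53.0167 = -63.1318°.
a = sin²(Δφ/2) + cos φ₁ · cos φ₂ · sin²(Δλ/2) = 0.396320.
c = 2·atan2(√a, √(1−a)) = 1.36192 rad → d = 6371·c ≈ 8676.79 km.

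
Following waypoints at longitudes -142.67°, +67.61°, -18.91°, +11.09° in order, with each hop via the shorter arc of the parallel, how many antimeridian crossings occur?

1

Leg 1: -142.67° → +67.61°, shortest Δλ = -149.72° (west) — crosses 180°.
Leg 2: +67.61° → -18.91°, shortest Δλ = -86.52° (west) — does not cross 180°.
Leg 3: -18.91° → +11.09°, shortest Δλ = 30.0° (east) — does not cross 180°.
Total crossings: 1.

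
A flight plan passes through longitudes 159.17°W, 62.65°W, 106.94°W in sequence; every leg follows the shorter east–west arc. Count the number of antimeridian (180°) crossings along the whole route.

Leg 1: -159.17° → -62.65°, shortest Δλ = 96.52° (east) — does not cross 180°.
Leg 2: -62.65° → -106.94°, shortest Δλ = -44.29° (west) — does not cross 180°.
Total crossings: 0.

0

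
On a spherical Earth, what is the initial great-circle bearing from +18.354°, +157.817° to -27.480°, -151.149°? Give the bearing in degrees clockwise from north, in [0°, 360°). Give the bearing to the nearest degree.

Δλ = -151.149 − 157.817 = -308.966°; wrapped into (−180°, 180°]: 51.034°.
θ = atan2( sin Δλ · cos φ₂ , cos φ₁ · sin φ₂ − sin φ₁ · cos φ₂ · cos Δλ )
  = atan2(0.68979, -0.61364) = 131.656° → normalised to [0°, 360°): 131.656°.

132°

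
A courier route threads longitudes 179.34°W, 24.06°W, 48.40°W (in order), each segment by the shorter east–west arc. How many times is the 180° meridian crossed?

0

Leg 1: -179.34° → -24.06°, shortest Δλ = 155.28° (east) — does not cross 180°.
Leg 2: -24.06° → -48.40°, shortest Δλ = -24.34° (west) — does not cross 180°.
Total crossings: 0.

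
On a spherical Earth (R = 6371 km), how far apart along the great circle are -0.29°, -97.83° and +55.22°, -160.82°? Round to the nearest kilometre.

8365 km

Δλ = -160.82 − -97.83 = -62.99°.
Δφ = 55.22 − -0.29 = 55.51°.
a = sin²(Δφ/2) + cos φ₁ · cos φ₂ · sin²(Δλ/2) = 0.372552.
c = 2·atan2(√a, √(1−a)) = 1.31306 rad → d = 6371·c ≈ 8365.48 km.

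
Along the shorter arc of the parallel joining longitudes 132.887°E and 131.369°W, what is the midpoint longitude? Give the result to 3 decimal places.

Signed shortest Δλ from +132.887° to -131.369° is +95.744°.
Midpoint longitude = +132.887° + (+95.744°)/2 = +132.887° + 47.872° = +180.759°.
Normalise into (−180°, 180°]: -179.241°.
(The naïve average (+132.887 + -131.369)/2 = 0.759° is on the wrong side of the globe.)

179.241°W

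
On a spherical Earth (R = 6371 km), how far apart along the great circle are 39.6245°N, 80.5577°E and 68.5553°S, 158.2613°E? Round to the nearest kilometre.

13594 km

Δλ = 158.2613 − 80.5577 = 77.7036°.
Δφ = -68.5553 − 39.6245 = -108.1798°.
a = sin²(Δφ/2) + cos φ₁ · cos φ₂ · sin²(Δλ/2) = 0.766815.
c = 2·atan2(√a, √(1−a)) = 2.13368 rad → d = 6371·c ≈ 13593.69 km.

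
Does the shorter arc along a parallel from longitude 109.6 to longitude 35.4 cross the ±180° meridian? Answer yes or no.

Signed shortest Δλ = ((35.4 − 109.6 + 180) mod 360) − 180 = -74.2°.
Going west by 74.2° from +109.6° reaches +35.4° without touching 180°.

No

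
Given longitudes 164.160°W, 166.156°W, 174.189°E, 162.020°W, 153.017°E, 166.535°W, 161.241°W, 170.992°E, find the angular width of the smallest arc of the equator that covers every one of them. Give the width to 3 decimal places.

45.742°

Sort the longitudes: -166.535°, -166.156°, -164.160°, -162.020°, -161.241°, +153.017°, +170.992°, +174.189°.
Eastward gaps between consecutive values (wrapping around): 0.379°, 1.996°, 2.140°, 0.779°, 314.258°, 17.975°, 3.197°, 19.276°.
Largest gap = 314.258° ⇒ minimal covering band is its complement: 360° − 314.258° = 45.742°.
Band runs from +153.017° eastward to -161.241°, crossing the antimeridian.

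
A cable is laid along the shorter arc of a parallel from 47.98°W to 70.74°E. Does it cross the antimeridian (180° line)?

No

Signed shortest Δλ = ((70.74 − -47.98 + 180) mod 360) − 180 = 118.72°.
Going east by 118.72° from -47.98° reaches +70.74° without touching 180°.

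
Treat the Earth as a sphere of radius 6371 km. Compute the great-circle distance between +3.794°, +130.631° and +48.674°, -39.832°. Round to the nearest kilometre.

Δλ = -39.832 − 130.631 = -170.463°.
Δφ = 48.674 − 3.794 = 44.880°.
a = sin²(Δφ/2) + cos φ₁ · cos φ₂ · sin²(Δλ/2) = 0.800049.
c = 2·atan2(√a, √(1−a)) = 2.21442 rad → d = 6371·c ≈ 14108.07 km.

14108 km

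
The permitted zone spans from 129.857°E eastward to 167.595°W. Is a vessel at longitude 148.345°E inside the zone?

Yes

Band width going east from +129.857° to -167.595°: ((-167.595 − 129.857) mod 360) = 62.548°.
Offset of +148.345° east of the west edge: ((148.345 − 129.857) mod 360) = 18.488°.
18.488° ≤ 62.548° ⇒ inside.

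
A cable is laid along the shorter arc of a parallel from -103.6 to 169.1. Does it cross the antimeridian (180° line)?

Naïve |169.1 − -103.6| = 272.7° > 180°, so the shorter arc goes the other way round — across 180°.
Signed shortest Δλ = ((169.1 − -103.6 + 180) mod 360) − 180 = -87.3°.
Going west by 87.3° from -103.6° passes through 180° before reaching +169.1°.

Yes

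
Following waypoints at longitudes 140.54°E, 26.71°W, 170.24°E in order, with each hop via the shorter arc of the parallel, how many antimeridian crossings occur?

1

Leg 1: +140.54° → -26.71°, shortest Δλ = -167.25° (west) — does not cross 180°.
Leg 2: -26.71° → +170.24°, shortest Δλ = -163.05° (west) — crosses 180°.
Total crossings: 1.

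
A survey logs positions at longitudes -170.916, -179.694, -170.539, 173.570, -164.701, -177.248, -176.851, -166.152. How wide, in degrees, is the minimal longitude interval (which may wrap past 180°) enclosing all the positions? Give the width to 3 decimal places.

Sort the longitudes: -179.694°, -177.248°, -176.851°, -170.916°, -170.539°, -166.152°, -164.701°, +173.570°.
Eastward gaps between consecutive values (wrapping around): 2.446°, 0.397°, 5.935°, 0.377°, 4.387°, 1.451°, 338.271°, 6.736°.
Largest gap = 338.271° ⇒ minimal covering band is its complement: 360° − 338.271° = 21.729°.
Band runs from +173.570° eastward to -164.701°, crossing the antimeridian.

21.729°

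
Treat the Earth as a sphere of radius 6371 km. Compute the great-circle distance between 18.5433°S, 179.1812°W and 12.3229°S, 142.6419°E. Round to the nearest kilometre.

4142 km

Δλ = 142.6419 − -179.1812 = 321.8231°; wrapped into (−180°, 180°]: -38.1769°.
Δφ = -12.3229 − -18.5433 = 6.2204°.
a = sin²(Δφ/2) + cos φ₁ · cos φ₂ · sin²(Δλ/2) = 0.102002.
c = 2·atan2(√a, √(1−a)) = 0.65015 rad → d = 6371·c ≈ 4142.08 km.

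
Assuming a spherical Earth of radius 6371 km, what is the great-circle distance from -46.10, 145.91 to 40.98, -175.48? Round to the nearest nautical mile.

5622 nmi

Δλ = -175.48 − 145.91 = -321.39°; wrapped into (−180°, 180°]: 38.61°.
Δφ = 40.98 − -46.10 = 87.08°.
a = sin²(Δφ/2) + cos φ₁ · cos φ₂ · sin²(Δλ/2) = 0.531742.
c = 2·atan2(√a, √(1−a)) = 1.63432 rad → d = 6371·c ≈ 10412.27 km ≈ 5622.18 nmi.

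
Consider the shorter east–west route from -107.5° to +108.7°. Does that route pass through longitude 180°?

Yes

Naïve |108.7 − -107.5| = 216.2° > 180°, so the shorter arc goes the other way round — across 180°.
Signed shortest Δλ = ((108.7 − -107.5 + 180) mod 360) − 180 = -143.8°.
Going west by 143.8° from -107.5° passes through 180° before reaching +108.7°.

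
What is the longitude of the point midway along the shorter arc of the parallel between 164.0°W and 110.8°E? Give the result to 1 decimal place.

153.4°E

Signed shortest Δλ from -164.0° to +110.8° is -85.2°.
Midpoint longitude = -164.0° + (-85.2°)/2 = -164.0° − 42.6° = -206.6°.
Normalise into (−180°, 180°]: +153.4°.
(The naïve average (-164.0 + +110.8)/2 = -26.6° is on the wrong side of the globe.)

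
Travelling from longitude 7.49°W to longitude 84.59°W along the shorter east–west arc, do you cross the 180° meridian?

Signed shortest Δλ = ((-84.59 − -7.49 + 180) mod 360) − 180 = -77.1°.
Going west by 77.1° from -7.49° reaches -84.59° without touching 180°.

No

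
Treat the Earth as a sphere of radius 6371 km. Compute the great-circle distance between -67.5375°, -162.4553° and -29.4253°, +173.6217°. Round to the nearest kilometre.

Δλ = 173.6217 − -162.4553 = 336.0770°; wrapped into (−180°, 180°]: -23.9230°.
Δφ = -29.4253 − -67.5375 = 38.1122°.
a = sin²(Δφ/2) + cos φ₁ · cos φ₂ · sin²(Δλ/2) = 0.120893.
c = 2·atan2(√a, √(1−a)) = 0.71023 rad → d = 6371·c ≈ 4524.85 km.

4525 km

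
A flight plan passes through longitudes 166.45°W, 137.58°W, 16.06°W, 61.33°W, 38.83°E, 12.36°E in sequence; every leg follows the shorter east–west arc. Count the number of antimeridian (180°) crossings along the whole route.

0

Leg 1: -166.45° → -137.58°, shortest Δλ = 28.87° (east) — does not cross 180°.
Leg 2: -137.58° → -16.06°, shortest Δλ = 121.52° (east) — does not cross 180°.
Leg 3: -16.06° → -61.33°, shortest Δλ = -45.27° (west) — does not cross 180°.
Leg 4: -61.33° → +38.83°, shortest Δλ = 100.16° (east) — does not cross 180°.
Leg 5: +38.83° → +12.36°, shortest Δλ = -26.47° (west) — does not cross 180°.
Total crossings: 0.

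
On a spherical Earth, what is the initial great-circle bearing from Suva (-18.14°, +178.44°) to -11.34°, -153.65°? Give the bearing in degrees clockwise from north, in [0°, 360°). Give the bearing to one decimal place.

79.8°

Δλ = -153.65 − 178.44 = -332.09°; wrapped into (−180°, 180°]: 27.91°.
θ = atan2( sin Δλ · cos φ₂ , cos φ₁ · sin φ₂ − sin φ₁ · cos φ₂ · cos Δλ )
  = atan2(0.45895, 0.08290) = 79.761° → normalised to [0°, 360°): 79.761°.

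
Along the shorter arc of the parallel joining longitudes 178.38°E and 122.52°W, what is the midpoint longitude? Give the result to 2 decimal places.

152.07°W

Signed shortest Δλ from +178.38° to -122.52° is +59.10°.
Midpoint longitude = +178.38° + (+59.10°)/2 = +178.38° + 29.55° = +207.93°.
Normalise into (−180°, 180°]: -152.07°.
(The naïve average (+178.38 + -122.52)/2 = 27.93° is on the wrong side of the globe.)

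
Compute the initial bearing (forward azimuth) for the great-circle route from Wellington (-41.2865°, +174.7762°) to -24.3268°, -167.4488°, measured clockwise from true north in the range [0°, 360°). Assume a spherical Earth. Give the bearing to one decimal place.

46.6°

Δλ = -167.4488 − 174.7762 = -342.2250°; wrapped into (−180°, 180°]: 17.7750°.
θ = atan2( sin Δλ · cos φ₂ , cos φ₁ · sin φ₂ − sin φ₁ · cos φ₂ · cos Δλ )
  = atan2(0.27817, 0.26300) = 46.606° → normalised to [0°, 360°): 46.606°.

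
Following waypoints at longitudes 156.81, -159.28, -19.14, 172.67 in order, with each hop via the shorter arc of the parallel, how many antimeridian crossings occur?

2

Leg 1: +156.81° → -159.28°, shortest Δλ = 43.91° (east) — crosses 180°.
Leg 2: -159.28° → -19.14°, shortest Δλ = 140.14° (east) — does not cross 180°.
Leg 3: -19.14° → +172.67°, shortest Δλ = -168.19° (west) — crosses 180°.
Total crossings: 2.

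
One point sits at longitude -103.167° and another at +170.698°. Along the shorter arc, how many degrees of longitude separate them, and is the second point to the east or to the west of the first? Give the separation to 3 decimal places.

Raw difference: 170.698 − -103.167 = 273.865°.
Normalise into (−180°, 180°]: 273.865° − 360° = -86.135°.
Negative ⇒ the second point lies to the west; separation 86.135°.

86.135° west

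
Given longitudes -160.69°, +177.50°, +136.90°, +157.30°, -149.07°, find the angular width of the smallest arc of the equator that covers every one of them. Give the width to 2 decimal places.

Sort the longitudes: -160.69°, -149.07°, +136.90°, +157.30°, +177.50°.
Eastward gaps between consecutive values (wrapping around): 11.62°, 285.97°, 20.40°, 20.20°, 21.81°.
Largest gap = 285.97° ⇒ minimal covering band is its complement: 360° − 285.97° = 74.03°.
Band runs from +136.90° eastward to -149.07°, crossing the antimeridian.

74.03°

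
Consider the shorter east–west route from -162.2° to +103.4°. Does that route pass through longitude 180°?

Naïve |103.4 − -162.2| = 265.6° > 180°, so the shorter arc goes the other way round — across 180°.
Signed shortest Δλ = ((103.4 − -162.2 + 180) mod 360) − 180 = -94.4°.
Going west by 94.4° from -162.2° passes through 180° before reaching +103.4°.

Yes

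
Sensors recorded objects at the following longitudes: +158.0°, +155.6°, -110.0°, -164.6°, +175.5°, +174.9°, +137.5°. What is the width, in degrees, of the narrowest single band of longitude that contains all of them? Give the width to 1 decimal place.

112.5°

Sort the longitudes: -164.6°, -110.0°, +137.5°, +155.6°, +158.0°, +174.9°, +175.5°.
Eastward gaps between consecutive values (wrapping around): 54.6°, 247.5°, 18.1°, 2.4°, 16.9°, 0.6°, 19.9°.
Largest gap = 247.5° ⇒ minimal covering band is its complement: 360° − 247.5° = 112.5°.
Band runs from +137.5° eastward to -110.0°, crossing the antimeridian.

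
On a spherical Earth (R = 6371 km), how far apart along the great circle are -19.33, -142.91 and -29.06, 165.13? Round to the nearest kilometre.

5338 km

Δλ = 165.13 − -142.91 = 308.04°; wrapped into (−180°, 180°]: -51.96°.
Δφ = -29.06 − -19.33 = -9.73°.
a = sin²(Δφ/2) + cos φ₁ · cos φ₂ · sin²(Δλ/2) = 0.165474.
c = 2·atan2(√a, √(1−a)) = 0.83786 rad → d = 6371·c ≈ 5338.03 km.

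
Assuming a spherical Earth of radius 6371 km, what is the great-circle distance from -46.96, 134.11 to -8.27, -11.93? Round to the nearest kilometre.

Δλ = -11.93 − 134.11 = -146.04°.
Δφ = -8.27 − -46.96 = 38.69°.
a = sin²(Δφ/2) + cos φ₁ · cos φ₂ · sin²(Δλ/2) = 0.727539.
c = 2·atan2(√a, √(1−a)) = 2.04326 rad → d = 6371·c ≈ 13017.58 km.

13018 km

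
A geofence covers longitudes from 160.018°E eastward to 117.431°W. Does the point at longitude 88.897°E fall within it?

No

Band width going east from +160.018° to -117.431°: ((-117.431 − 160.018) mod 360) = 82.551°.
Offset of +88.897° east of the west edge: ((88.897 − 160.018) mod 360) = 288.879°.
288.879° > 82.551° ⇒ outside.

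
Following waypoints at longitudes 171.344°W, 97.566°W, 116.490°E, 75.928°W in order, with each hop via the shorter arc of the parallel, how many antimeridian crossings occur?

Leg 1: -171.344° → -97.566°, shortest Δλ = 73.778° (east) — does not cross 180°.
Leg 2: -97.566° → +116.490°, shortest Δλ = -145.944° (west) — crosses 180°.
Leg 3: +116.490° → -75.928°, shortest Δλ = 167.582° (east) — crosses 180°.
Total crossings: 2.

2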